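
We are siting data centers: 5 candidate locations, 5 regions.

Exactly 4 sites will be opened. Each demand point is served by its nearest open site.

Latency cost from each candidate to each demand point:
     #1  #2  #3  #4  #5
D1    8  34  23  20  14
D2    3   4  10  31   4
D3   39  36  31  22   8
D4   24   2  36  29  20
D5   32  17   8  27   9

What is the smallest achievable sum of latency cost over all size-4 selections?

37

Open {D1, D2, D4, D5}.
  #1→D2 3, #2→D4 2, #3→D5 8, #4→D1 20, #5→D2 4  ⇒ total 37.
Compare {D1, D2, D3, D4}: total 39.
Compare {D1, D2, D3, D5}: total 39.
No size-4 selection does better; minimum is 37.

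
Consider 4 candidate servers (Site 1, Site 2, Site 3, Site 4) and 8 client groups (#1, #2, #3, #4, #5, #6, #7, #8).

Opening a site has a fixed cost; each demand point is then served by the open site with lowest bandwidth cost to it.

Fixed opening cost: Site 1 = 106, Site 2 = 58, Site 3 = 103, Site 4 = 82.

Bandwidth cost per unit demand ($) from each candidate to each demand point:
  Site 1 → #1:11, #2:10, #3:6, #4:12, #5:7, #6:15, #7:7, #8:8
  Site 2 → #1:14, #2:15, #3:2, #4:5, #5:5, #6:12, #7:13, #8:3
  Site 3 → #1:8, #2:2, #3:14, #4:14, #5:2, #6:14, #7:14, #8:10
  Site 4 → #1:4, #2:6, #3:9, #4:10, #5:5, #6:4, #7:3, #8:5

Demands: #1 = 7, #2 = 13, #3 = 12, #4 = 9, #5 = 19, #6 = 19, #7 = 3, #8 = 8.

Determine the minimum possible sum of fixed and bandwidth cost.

Open {Site 2, Site 3, Site 4}: assign each demand point to its cheapest open site.
  #1→Site 4 7×4=28, #2→Site 3 13×2=26, #3→Site 2 12×2=24, #4→Site 2 9×5=45, #5→Site 3 19×2=38, #6→Site 4 19×4=76, #7→Site 4 3×3=9, #8→Site 2 8×3=24
  bandwidth cost 270, fixed 243 → total 513.
Compare {Site 2, Site 4}: bandwidth cost 379 + fixed 140 = 519.
Compare {Site 3, Site 4}: bandwidth cost 415 + fixed 185 = 600.
Compare {Site 4}: bandwidth cost 524 + fixed 82 = 606.
All other subsets cost ≥ 519. Minimum total cost: 513.

513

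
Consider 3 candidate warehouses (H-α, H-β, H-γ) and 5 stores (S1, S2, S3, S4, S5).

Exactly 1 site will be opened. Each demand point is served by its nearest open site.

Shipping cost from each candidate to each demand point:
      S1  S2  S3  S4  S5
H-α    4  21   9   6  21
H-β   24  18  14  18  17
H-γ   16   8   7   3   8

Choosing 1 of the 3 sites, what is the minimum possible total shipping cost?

42

Open {H-γ}.
  S1→H-γ 16, S2→H-γ 8, S3→H-γ 7, S4→H-γ 3, S5→H-γ 8  ⇒ total 42.
Compare {H-α}: total 61.
Compare {H-β}: total 91.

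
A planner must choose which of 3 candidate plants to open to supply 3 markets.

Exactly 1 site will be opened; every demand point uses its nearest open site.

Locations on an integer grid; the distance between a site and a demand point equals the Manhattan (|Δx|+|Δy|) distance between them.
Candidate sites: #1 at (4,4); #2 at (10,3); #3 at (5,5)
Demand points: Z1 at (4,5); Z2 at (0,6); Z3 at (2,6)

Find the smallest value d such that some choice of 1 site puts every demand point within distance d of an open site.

6

Open {#1}.
  Farthest demand point is Z2 at distance 6 (to #1); all others are ≤ 6.
With {#3} the worst case is 6.
With {#2} the worst case is 13.
No size-1 selection achieves below 6.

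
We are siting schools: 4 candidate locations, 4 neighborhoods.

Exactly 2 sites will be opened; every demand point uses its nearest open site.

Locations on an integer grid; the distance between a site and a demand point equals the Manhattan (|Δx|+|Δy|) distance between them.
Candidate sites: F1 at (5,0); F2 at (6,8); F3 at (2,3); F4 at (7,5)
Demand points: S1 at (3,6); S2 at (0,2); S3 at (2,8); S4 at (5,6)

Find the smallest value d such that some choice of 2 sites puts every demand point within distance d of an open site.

Open {F2, F3}.
  Farthest demand point is S1 at distance 4 (to F3); all others are ≤ 4.
With {F3, F4} the worst case is 5.
With {F1, F3} the worst case is 6.
No size-2 selection achieves below 4.

4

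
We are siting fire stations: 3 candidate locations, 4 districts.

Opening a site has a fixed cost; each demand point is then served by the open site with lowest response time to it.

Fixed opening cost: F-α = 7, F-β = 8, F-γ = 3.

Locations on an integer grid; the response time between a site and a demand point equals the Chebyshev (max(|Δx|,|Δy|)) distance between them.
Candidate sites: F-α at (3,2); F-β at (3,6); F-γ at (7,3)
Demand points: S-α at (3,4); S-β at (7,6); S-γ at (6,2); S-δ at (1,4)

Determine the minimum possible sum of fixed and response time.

Open {F-γ}: assign each demand point to its cheapest open site.
  S-α→F-γ 4, S-β→F-γ 3, S-γ→F-γ 1, S-δ→F-γ 6
  response time 14, fixed 3 → total 17.
Compare {F-α}: response time 11 + fixed 7 = 18.
Compare {F-α, F-γ}: response time 8 + fixed 10 = 18.
Compare {F-β, F-γ}: response time 8 + fixed 11 = 19.
All other subsets cost ≥ 18. Minimum total cost: 17.

17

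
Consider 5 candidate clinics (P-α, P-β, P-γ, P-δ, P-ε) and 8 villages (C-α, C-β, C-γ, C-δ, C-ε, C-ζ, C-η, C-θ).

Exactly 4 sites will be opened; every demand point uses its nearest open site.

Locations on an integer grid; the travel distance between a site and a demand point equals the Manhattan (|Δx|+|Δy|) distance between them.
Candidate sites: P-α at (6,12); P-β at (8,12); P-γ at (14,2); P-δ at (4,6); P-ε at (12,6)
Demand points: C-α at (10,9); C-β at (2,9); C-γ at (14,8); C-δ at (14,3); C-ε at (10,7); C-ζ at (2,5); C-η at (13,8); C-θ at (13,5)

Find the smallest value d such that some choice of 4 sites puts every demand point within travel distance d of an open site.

5

Open {P-α, P-β, P-δ, P-ε}.
  Farthest demand point is C-α at travel distance 5 (to P-β); all others are ≤ 5.
With {P-α, P-γ, P-δ, P-ε} the worst case is 5.
With {P-β, P-γ, P-δ, P-ε} the worst case is 5.
No size-4 selection achieves below 5.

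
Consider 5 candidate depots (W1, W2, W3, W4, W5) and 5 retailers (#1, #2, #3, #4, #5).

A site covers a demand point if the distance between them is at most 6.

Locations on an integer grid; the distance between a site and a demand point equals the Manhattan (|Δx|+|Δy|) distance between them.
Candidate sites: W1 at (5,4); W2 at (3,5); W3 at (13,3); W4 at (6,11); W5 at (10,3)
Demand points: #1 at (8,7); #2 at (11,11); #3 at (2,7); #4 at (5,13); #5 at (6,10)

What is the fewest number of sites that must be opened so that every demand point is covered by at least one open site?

2

Coverage sets (demand points within 6 of each site):
  W1: {#1, #3}
  W2: {#3}
  W3: {}
  W4: {#1, #2, #4, #5}
  W5: {#1}
No single site covers all 5 demand points.
But {W1, W4} covers everything, so the minimum is 2.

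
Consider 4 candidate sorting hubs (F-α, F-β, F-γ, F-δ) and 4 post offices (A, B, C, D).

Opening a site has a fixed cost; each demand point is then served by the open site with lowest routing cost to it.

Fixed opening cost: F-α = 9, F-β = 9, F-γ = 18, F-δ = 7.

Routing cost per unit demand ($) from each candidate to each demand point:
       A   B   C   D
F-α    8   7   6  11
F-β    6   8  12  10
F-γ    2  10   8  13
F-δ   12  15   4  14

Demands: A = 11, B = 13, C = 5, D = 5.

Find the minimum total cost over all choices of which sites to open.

Open {F-α, F-γ, F-δ}: assign each demand point to its cheapest open site.
  A→F-γ 11×2=22, B→F-α 13×7=91, C→F-δ 5×4=20, D→F-α 5×11=55
  routing cost 188, fixed 34 → total 222.
Compare {F-α, F-γ}: routing cost 198 + fixed 27 = 225.
Compare {F-α, F-β, F-γ, F-δ}: routing cost 183 + fixed 43 = 226.
Compare {F-α, F-β, F-γ}: routing cost 193 + fixed 36 = 229.
All other subsets cost ≥ 225. Minimum total cost: 222.

222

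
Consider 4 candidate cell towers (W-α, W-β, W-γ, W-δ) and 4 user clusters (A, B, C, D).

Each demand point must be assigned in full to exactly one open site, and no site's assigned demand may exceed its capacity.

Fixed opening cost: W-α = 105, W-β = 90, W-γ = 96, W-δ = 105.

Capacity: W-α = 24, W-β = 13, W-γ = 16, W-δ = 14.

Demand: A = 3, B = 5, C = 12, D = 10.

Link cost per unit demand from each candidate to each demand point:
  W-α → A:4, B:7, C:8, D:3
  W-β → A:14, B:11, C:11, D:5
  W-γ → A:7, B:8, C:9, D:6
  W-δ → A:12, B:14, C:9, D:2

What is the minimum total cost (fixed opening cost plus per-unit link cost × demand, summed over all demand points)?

Open {W-α, W-δ}; cheapest assignment that respects the capacities:
  W-α (cap 24, load 20): A, B, C — cost 3×4 + 5×7 + 12×8 = 143
  W-δ (cap 14, load 10): D — cost 10×2 = 20
  Shipping 163, fixed 210 → total 373.
  Any other capacity-feasible assignment to {W-α, W-δ} ships for at least 163.
Compare {W-α, W-γ}: its best feasible assignment gives total 386.
Compare {W-α, W-β}: its best feasible assignment gives total 388.
Every other set of open sites that can feasibly serve all demand totals ≥ 386 even under its best assignment. Minimum: 373.

373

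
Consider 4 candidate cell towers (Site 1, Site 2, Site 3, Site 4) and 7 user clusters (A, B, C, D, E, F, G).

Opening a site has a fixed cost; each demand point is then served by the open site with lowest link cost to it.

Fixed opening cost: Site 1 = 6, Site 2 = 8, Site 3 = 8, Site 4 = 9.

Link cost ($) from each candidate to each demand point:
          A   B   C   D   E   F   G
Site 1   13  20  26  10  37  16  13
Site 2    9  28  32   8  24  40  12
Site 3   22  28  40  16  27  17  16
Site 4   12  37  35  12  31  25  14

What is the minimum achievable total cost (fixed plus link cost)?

129

Open {Site 1, Site 2}: assign each demand point to its cheapest open site.
  A→Site 2 9, B→Site 1 20, C→Site 1 26, D→Site 2 8, E→Site 2 24, F→Site 1 16, G→Site 2 12
  link cost 115, fixed 14 → total 129.
Compare {Site 1, Site 2, Site 3}: link cost 115 + fixed 22 = 137.
Compare {Site 1, Site 2, Site 4}: link cost 115 + fixed 23 = 138.
Compare {Site 1, Site 3}: link cost 125 + fixed 14 = 139.
All other subsets cost ≥ 137. Minimum total cost: 129.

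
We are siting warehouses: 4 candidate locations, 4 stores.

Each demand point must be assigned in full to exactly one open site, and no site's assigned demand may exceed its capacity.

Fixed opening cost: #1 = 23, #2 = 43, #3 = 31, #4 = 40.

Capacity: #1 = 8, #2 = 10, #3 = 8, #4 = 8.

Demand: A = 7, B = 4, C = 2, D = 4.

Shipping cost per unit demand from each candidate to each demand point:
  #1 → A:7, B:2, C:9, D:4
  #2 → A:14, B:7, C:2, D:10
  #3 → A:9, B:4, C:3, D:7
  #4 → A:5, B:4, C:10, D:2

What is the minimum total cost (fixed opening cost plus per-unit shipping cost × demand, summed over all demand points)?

159

Open {#1, #3, #4}; cheapest assignment that respects the capacities:
  #1 (cap 8, load 8): B, D — cost 4×2 + 4×4 = 24
  #3 (cap 8, load 2): C — cost 2×3 = 6
  #4 (cap 8, load 7): A — cost 7×5 = 35
  Shipping 65, fixed 94 → total 159.
  Any other capacity-feasible assignment to {#1, #3, #4} ships for at least 65.
Compare {#1, #2, #4}: its best feasible assignment gives total 169.
Compare {#1, #2}: its best feasible assignment gives total 187.
Every other set of open sites that can feasibly serve all demand totals ≥ 169 even under its best assignment. Minimum: 159.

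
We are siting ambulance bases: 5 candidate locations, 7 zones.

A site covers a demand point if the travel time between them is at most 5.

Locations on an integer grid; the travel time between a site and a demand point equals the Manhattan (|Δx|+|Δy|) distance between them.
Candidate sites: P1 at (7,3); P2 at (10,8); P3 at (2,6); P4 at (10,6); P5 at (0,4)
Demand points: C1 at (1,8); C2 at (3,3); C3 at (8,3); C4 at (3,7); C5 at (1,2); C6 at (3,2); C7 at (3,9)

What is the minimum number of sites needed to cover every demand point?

2

Coverage sets (demand points within 5 of each site):
  P1: {C2, C3, C6}
  P2: {}
  P3: {C1, C2, C4, C5, C6, C7}
  P4: {C3}
  P5: {C1, C2, C5, C6}
No single site covers all 7 demand points.
But {P1, P3} covers everything, so the minimum is 2.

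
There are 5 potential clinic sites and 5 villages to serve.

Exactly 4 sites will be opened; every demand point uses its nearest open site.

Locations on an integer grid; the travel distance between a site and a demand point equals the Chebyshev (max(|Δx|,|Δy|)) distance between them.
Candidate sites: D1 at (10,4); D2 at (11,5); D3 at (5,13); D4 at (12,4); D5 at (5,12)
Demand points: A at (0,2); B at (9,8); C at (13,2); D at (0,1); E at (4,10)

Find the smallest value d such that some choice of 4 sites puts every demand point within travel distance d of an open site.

Open {D1, D2, D3, D4}.
  Farthest demand point is A at travel distance 10 (to D1); all others are ≤ 10.
With {D1, D2, D3, D5} the worst case is 10.
With {D1, D2, D4, D5} the worst case is 10.
No size-4 selection achieves below 10.

10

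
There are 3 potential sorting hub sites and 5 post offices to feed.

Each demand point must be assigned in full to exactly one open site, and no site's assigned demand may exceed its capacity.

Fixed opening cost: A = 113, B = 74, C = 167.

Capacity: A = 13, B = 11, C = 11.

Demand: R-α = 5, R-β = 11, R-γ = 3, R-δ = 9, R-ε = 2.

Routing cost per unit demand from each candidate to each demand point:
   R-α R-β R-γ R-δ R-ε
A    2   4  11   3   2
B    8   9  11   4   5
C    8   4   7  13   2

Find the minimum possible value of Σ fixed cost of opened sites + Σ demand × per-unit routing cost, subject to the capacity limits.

Open {A, B, C}; cheapest assignment that respects the capacities:
  A (cap 13, load 10): R-α, R-γ, R-ε — cost 5×2 + 3×11 + 2×2 = 47
  B (cap 11, load 9): R-δ — cost 9×4 = 36
  C (cap 11, load 11): R-β — cost 11×4 = 44
  Shipping 127, fixed 354 → total 481.
  Any other capacity-feasible assignment to {A, B, C} ships for at least 127.
Total demand is 30 and no other set of sites has combined capacity ≥ 30, so {A, B, C} is the only feasible choice of open sites. Minimum: 481.

481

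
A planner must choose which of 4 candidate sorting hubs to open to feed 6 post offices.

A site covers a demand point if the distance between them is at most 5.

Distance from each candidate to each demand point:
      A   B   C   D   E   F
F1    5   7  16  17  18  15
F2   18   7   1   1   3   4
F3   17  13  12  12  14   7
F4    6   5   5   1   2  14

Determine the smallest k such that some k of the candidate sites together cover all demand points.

3

Coverage sets (demand points within 5 of each site):
  F1: {A}
  F2: {C, D, E, F}
  F3: {}
  F4: {B, C, D, E}
No 2 sites suffice: every size-2 union leaves at least one demand point uncovered.
But {F1, F2, F4} covers everything, so the minimum is 3.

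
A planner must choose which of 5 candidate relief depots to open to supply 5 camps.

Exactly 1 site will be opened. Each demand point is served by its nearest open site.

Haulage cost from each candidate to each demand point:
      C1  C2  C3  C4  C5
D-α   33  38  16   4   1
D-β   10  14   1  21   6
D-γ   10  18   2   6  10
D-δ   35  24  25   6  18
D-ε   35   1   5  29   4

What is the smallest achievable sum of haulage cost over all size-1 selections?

46

Open {D-γ}.
  C1→D-γ 10, C2→D-γ 18, C3→D-γ 2, C4→D-γ 6, C5→D-γ 10  ⇒ total 46.
Compare {D-β}: total 52.
Compare {D-ε}: total 74.
No size-1 selection does better; minimum is 46.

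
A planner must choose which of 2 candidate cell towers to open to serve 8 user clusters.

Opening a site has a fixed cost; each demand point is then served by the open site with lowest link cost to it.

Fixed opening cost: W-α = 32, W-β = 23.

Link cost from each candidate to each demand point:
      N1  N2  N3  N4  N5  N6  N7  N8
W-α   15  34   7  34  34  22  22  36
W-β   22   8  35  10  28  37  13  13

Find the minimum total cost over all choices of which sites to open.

171

Open {W-α, W-β}: assign each demand point to its cheapest open site.
  N1→W-α 15, N2→W-β 8, N3→W-α 7, N4→W-β 10, N5→W-β 28, N6→W-α 22, N7→W-β 13, N8→W-β 13
  link cost 116, fixed 55 → total 171.
Compare {W-β}: link cost 166 + fixed 23 = 189.
Compare {W-α}: link cost 204 + fixed 32 = 236.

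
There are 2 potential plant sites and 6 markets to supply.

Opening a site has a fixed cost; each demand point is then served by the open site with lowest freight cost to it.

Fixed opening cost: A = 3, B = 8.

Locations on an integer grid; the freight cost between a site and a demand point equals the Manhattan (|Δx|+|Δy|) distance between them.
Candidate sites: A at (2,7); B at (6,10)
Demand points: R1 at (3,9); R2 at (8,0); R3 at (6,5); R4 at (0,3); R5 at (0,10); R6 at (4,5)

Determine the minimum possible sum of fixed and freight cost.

Open {A}: assign each demand point to its cheapest open site.
  R1→A 3, R2→A 13, R3→A 6, R4→A 6, R5→A 5, R6→A 4
  freight cost 37, fixed 3 → total 40.
Compare {A, B}: freight cost 35 + fixed 11 = 46.
Compare {B}: freight cost 47 + fixed 8 = 55.

40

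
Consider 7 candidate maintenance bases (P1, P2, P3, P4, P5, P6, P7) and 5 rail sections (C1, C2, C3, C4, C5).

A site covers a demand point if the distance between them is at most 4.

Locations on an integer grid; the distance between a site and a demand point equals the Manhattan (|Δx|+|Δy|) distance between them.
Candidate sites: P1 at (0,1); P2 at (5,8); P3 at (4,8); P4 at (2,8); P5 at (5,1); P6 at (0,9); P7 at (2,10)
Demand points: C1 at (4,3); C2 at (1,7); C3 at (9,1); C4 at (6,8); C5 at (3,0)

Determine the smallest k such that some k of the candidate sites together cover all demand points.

Coverage sets (demand points within 4 of each site):
  P1: {C5}
  P2: {C4}
  P3: {C2, C4}
  P4: {C2, C4}
  P5: {C1, C3, C5}
  P6: {C2}
  P7: {C2}
No single site covers all 5 demand points.
But {P3, P5} covers everything, so the minimum is 2.

2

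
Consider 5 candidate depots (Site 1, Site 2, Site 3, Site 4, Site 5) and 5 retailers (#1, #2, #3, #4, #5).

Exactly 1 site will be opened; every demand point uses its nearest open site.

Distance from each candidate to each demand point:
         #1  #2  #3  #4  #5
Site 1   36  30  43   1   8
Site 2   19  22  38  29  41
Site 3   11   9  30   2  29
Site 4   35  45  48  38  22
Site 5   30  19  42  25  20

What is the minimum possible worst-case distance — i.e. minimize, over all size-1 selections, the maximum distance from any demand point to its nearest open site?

30

Open {Site 3}.
  Farthest demand point is #3 at distance 30 (to Site 3); all others are ≤ 30.
With {Site 2} the worst case is 41.
With {Site 5} the worst case is 42.
No size-1 selection achieves below 30.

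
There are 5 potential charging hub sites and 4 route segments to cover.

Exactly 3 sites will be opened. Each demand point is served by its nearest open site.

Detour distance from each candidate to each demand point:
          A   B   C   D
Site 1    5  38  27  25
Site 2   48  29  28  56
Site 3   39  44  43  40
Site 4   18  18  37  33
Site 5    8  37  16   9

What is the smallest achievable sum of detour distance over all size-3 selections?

Open {Site 1, Site 4, Site 5}.
  A→Site 1 5, B→Site 4 18, C→Site 5 16, D→Site 5 9  ⇒ total 48.
Compare {Site 2, Site 4, Site 5}: total 51.
Compare {Site 3, Site 4, Site 5}: total 51.
No size-3 selection does better; minimum is 48.

48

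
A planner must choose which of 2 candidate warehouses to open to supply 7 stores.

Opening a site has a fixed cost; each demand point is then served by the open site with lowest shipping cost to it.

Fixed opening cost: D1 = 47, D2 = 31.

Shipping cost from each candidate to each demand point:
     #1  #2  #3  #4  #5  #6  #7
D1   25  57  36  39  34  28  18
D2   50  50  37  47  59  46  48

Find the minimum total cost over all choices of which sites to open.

284

Open {D1}: assign each demand point to its cheapest open site.
  #1→D1 25, #2→D1 57, #3→D1 36, #4→D1 39, #5→D1 34, #6→D1 28, #7→D1 18
  shipping cost 237, fixed 47 → total 284.
Compare {D1, D2}: shipping cost 230 + fixed 78 = 308.
Compare {D2}: shipping cost 337 + fixed 31 = 368.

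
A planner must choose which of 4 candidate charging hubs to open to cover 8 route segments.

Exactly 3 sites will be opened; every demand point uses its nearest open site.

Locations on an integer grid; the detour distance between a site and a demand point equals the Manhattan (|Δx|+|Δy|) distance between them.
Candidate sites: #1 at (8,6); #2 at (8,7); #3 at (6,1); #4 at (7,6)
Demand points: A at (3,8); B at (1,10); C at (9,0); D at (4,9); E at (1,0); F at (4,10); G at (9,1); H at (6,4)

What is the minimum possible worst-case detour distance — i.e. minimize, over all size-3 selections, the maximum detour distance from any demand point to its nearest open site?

10

Open {#1, #2, #3}.
  Farthest demand point is B at detour distance 10 (to #2); all others are ≤ 10.
With {#1, #3, #4} the worst case is 10.
With {#2, #3, #4} the worst case is 10.
No size-3 selection achieves below 10.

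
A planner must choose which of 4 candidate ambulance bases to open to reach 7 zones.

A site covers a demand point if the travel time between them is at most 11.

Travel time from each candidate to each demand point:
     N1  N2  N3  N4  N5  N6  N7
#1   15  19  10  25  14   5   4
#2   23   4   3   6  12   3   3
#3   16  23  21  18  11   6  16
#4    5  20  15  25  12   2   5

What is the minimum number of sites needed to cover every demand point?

3

Coverage sets (demand points within 11 of each site):
  #1: {N3, N6, N7}
  #2: {N2, N3, N4, N6, N7}
  #3: {N5, N6}
  #4: {N1, N6, N7}
No 2 sites suffice: every size-2 union leaves at least one demand point uncovered.
But {#2, #3, #4} covers everything, so the minimum is 3.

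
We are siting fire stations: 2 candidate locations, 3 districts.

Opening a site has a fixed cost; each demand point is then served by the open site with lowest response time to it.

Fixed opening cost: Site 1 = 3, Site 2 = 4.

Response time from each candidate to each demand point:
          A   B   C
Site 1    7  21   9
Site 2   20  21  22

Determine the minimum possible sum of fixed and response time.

40

Open {Site 1}: assign each demand point to its cheapest open site.
  A→Site 1 7, B→Site 1 21, C→Site 1 9
  response time 37, fixed 3 → total 40.
Compare {Site 1, Site 2}: response time 37 + fixed 7 = 44.
Compare {Site 2}: response time 63 + fixed 4 = 67.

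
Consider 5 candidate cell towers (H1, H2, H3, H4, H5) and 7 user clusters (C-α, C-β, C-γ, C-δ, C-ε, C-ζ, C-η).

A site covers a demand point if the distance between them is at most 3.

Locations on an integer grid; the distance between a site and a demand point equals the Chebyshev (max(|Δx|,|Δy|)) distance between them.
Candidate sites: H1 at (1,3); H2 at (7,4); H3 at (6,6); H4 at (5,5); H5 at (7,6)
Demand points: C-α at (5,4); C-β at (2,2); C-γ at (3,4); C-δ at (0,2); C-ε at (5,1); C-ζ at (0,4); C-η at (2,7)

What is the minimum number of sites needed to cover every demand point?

3

Coverage sets (demand points within 3 of each site):
  H1: {C-β, C-γ, C-δ, C-ζ}
  H2: {C-α, C-ε}
  H3: {C-α, C-γ}
  H4: {C-α, C-β, C-γ, C-η}
  H5: {C-α}
No 2 sites suffice: every size-2 union leaves at least one demand point uncovered.
But {H1, H2, H4} covers everything, so the minimum is 3.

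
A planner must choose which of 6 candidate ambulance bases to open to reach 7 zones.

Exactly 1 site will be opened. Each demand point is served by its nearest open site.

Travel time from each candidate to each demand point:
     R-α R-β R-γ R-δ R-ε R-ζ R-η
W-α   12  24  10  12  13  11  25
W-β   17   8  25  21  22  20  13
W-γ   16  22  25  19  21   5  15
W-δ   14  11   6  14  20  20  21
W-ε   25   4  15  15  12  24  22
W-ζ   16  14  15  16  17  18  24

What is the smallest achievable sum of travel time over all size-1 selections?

Open {W-δ}.
  R-α→W-δ 14, R-β→W-δ 11, R-γ→W-δ 6, R-δ→W-δ 14, R-ε→W-δ 20, R-ζ→W-δ 20, R-η→W-δ 21  ⇒ total 106.
Compare {W-α}: total 107.
Compare {W-ε}: total 117.
No size-1 selection does better; minimum is 106.

106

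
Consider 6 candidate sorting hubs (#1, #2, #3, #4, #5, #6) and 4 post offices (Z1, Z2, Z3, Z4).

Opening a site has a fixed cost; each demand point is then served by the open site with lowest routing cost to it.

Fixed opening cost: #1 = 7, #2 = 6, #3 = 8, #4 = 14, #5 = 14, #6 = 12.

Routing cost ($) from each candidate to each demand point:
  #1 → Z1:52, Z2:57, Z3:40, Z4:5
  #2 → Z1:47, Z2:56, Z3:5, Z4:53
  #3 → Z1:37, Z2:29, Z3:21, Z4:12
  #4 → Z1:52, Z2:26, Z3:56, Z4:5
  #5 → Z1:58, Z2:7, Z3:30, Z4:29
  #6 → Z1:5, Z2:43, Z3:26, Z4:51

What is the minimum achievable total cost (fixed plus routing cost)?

Open {#1, #2, #5, #6}: assign each demand point to its cheapest open site.
  Z1→#6 5, Z2→#5 7, Z3→#2 5, Z4→#1 5
  routing cost 22, fixed 39 → total 61.
Compare {#2, #4, #5, #6}: routing cost 22 + fixed 46 = 68.
Compare {#2, #3, #5, #6}: routing cost 29 + fixed 40 = 69.
Compare {#1, #2, #3, #5, #6}: routing cost 22 + fixed 47 = 69.
All other subsets cost ≥ 68. Minimum total cost: 61.

61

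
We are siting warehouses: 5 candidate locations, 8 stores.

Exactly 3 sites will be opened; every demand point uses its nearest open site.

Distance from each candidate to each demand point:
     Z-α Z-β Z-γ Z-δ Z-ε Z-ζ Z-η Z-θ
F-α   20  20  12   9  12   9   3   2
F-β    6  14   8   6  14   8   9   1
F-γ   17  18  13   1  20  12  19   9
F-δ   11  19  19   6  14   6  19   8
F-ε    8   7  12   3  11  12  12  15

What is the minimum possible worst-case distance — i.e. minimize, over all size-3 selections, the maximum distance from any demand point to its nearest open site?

11

Open {F-α, F-β, F-ε}.
  Farthest demand point is Z-ε at distance 11 (to F-ε); all others are ≤ 11.
With {F-β, F-γ, F-ε} the worst case is 11.
With {F-β, F-δ, F-ε} the worst case is 11.
No size-3 selection achieves below 11.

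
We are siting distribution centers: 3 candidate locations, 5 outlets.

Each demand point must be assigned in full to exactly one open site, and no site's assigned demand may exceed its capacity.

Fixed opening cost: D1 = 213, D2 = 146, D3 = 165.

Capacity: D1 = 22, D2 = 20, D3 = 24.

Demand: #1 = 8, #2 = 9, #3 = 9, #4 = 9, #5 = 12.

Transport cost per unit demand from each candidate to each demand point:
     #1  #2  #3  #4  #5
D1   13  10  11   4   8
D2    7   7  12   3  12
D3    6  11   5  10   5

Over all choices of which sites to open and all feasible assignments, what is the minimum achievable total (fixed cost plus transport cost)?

Open {D1, D2, D3}; cheapest assignment that respects the capacities:
  D1 (cap 22, load 9): #4 — cost 9×4 = 36
  D2 (cap 20, load 17): #1, #2 — cost 8×7 + 9×7 = 119
  D3 (cap 24, load 21): #3, #5 — cost 9×5 + 12×5 = 105
  Shipping 260, fixed 524 → total 784.
  Any other capacity-feasible assignment to {D1, D2, D3} ships for at least 260.
Total demand is 47 and no other set of sites has combined capacity ≥ 47, so {D1, D2, D3} is the only feasible choice of open sites. Minimum: 784.

784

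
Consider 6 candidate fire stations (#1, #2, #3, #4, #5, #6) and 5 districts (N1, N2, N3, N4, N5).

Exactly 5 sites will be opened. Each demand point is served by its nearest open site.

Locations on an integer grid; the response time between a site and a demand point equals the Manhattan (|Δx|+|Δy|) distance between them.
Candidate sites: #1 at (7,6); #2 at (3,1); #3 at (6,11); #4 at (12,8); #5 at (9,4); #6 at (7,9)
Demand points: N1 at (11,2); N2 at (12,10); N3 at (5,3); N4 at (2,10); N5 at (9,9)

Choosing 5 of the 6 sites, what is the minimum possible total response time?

Open {#2, #3, #4, #5, #6}.
  N1→#5 4, N2→#4 2, N3→#2 4, N4→#3 5, N5→#6 2  ⇒ total 17.
Compare {#1, #2, #4, #5, #6}: total 18.
Compare {#1, #3, #4, #5, #6}: total 18.
No size-5 selection does better; minimum is 17.

17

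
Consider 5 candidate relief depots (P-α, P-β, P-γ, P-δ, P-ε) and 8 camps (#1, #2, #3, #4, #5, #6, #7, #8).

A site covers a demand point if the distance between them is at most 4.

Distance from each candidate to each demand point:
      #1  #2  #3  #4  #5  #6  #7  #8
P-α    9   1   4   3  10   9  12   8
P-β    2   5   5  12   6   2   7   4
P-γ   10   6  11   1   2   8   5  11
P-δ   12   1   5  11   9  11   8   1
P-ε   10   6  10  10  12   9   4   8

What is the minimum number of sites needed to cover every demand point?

Coverage sets (demand points within 4 of each site):
  P-α: {#2, #3, #4}
  P-β: {#1, #6, #8}
  P-γ: {#4, #5}
  P-δ: {#2, #8}
  P-ε: {#7}
No 3 sites suffice: every size-3 union leaves at least one demand point uncovered.
But {P-α, P-β, P-γ, P-ε} covers everything, so the minimum is 4.

4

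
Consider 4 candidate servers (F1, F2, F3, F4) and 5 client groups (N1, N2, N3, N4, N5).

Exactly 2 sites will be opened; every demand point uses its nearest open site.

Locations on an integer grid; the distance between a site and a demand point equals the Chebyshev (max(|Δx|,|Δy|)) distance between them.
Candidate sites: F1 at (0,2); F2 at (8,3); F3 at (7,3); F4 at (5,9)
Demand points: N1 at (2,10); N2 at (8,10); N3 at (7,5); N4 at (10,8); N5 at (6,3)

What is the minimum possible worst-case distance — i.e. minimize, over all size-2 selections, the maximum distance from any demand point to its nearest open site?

5

Open {F2, F4}.
  Farthest demand point is N4 at distance 5 (to F2); all others are ≤ 5.
With {F3, F4} the worst case is 5.
With {F1, F4} the worst case is 6.
No size-2 selection achieves below 5.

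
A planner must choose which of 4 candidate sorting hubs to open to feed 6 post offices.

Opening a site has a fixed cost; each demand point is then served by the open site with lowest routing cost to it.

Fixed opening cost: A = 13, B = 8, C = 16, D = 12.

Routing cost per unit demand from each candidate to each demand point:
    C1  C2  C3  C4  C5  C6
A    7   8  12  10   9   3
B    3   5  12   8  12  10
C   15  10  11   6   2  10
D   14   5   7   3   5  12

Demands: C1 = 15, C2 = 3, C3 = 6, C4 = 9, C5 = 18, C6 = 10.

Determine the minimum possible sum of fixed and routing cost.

244

Open {A, B, C, D}: assign each demand point to its cheapest open site.
  C1→B 15×3=45, C2→B 3×5=15, C3→D 6×7=42, C4→D 9×3=27, C5→C 18×2=36, C6→A 10×3=30
  routing cost 195, fixed 49 → total 244.
Compare {A, B, D}: routing cost 249 + fixed 33 = 282.
Compare {A, B, C}: routing cost 246 + fixed 37 = 283.
Compare {A, C, D}: routing cost 255 + fixed 41 = 296.
All other subsets cost ≥ 282. Minimum total cost: 244.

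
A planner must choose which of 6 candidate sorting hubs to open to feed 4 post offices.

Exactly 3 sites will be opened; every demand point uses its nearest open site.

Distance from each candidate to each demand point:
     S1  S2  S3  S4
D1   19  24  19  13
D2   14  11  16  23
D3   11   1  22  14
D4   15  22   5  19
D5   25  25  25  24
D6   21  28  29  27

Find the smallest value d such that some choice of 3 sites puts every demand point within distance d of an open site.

Open {D1, D3, D4}.
  Farthest demand point is S4 at distance 13 (to D1); all others are ≤ 13.
With {D1, D2, D4} the worst case is 14.
With {D2, D3, D4} the worst case is 14.
No size-3 selection achieves below 13.

13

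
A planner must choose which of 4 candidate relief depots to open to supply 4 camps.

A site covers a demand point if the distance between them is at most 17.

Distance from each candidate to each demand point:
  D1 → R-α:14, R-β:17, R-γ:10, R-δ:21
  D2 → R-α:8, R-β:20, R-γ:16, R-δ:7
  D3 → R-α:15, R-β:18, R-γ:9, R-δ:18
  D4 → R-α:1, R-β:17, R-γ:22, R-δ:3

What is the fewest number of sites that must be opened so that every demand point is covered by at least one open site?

2

Coverage sets (demand points within 17 of each site):
  D1: {R-α, R-β, R-γ}
  D2: {R-α, R-γ, R-δ}
  D3: {R-α, R-γ}
  D4: {R-α, R-β, R-δ}
No single site covers all 4 demand points.
But {D1, D2} covers everything, so the minimum is 2.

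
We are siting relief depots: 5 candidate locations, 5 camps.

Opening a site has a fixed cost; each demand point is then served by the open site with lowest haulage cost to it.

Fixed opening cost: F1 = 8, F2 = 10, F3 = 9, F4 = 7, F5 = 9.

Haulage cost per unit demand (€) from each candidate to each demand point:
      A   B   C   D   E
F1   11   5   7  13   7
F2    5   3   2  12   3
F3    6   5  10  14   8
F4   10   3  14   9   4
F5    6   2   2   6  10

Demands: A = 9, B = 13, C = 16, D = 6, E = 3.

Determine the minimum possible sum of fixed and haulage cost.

Open {F2, F5}: assign each demand point to its cheapest open site.
  A→F2 9×5=45, B→F5 13×2=26, C→F2 16×2=32, D→F5 6×6=36, E→F2 3×3=9
  haulage cost 148, fixed 19 → total 167.
Compare {F2, F4, F5}: haulage cost 148 + fixed 26 = 174.
Compare {F1, F2, F5}: haulage cost 148 + fixed 27 = 175.
Compare {F4, F5}: haulage cost 160 + fixed 16 = 176.
All other subsets cost ≥ 174. Minimum total cost: 167.

167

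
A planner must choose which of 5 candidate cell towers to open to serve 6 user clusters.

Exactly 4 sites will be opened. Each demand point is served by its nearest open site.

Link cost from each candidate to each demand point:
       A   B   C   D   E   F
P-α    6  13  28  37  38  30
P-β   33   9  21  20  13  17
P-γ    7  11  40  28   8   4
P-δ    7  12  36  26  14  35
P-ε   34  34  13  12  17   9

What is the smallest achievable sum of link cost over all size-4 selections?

52

Open {P-α, P-β, P-γ, P-ε}.
  A→P-α 6, B→P-β 9, C→P-ε 13, D→P-ε 12, E→P-γ 8, F→P-γ 4  ⇒ total 52.
Compare {P-β, P-γ, P-δ, P-ε}: total 53.
Compare {P-α, P-γ, P-δ, P-ε}: total 54.
No size-4 selection does better; minimum is 52.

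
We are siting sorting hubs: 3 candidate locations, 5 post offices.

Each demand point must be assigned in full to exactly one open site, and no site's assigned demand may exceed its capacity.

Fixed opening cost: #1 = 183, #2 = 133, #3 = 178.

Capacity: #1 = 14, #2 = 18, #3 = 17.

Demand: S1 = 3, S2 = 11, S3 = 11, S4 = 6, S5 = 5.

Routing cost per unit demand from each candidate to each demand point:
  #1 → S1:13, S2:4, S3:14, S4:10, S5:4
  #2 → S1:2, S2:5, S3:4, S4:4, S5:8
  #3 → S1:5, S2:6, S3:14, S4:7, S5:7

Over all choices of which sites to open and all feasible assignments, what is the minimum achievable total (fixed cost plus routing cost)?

Open {#1, #2, #3}; cheapest assignment that respects the capacities:
  #1 (cap 14, load 11): S2 — cost 11×4 = 44
  #2 (cap 18, load 17): S3, S4 — cost 11×4 + 6×4 = 68
  #3 (cap 17, load 8): S1, S5 — cost 3×5 + 5×7 = 50
  Shipping 162, fixed 494 → total 656.
  Any other capacity-feasible assignment to {#1, #2, #3} ships for at least 162.
Total demand is 36 and no other set of sites has combined capacity ≥ 36, so {#1, #2, #3} is the only feasible choice of open sites. Minimum: 656.

656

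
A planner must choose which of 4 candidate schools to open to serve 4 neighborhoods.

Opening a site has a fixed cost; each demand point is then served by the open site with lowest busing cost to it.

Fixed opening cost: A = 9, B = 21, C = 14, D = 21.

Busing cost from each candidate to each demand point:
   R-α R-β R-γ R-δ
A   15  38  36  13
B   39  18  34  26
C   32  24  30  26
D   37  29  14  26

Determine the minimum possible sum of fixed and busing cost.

101

Open {A, D}: assign each demand point to its cheapest open site.
  R-α→A 15, R-β→D 29, R-γ→D 14, R-δ→A 13
  busing cost 71, fixed 30 → total 101.
Compare {A, C}: busing cost 82 + fixed 23 = 105.
Compare {A, B}: busing cost 80 + fixed 30 = 110.
Compare {A, C, D}: busing cost 66 + fixed 44 = 110.
All other subsets cost ≥ 105. Minimum total cost: 101.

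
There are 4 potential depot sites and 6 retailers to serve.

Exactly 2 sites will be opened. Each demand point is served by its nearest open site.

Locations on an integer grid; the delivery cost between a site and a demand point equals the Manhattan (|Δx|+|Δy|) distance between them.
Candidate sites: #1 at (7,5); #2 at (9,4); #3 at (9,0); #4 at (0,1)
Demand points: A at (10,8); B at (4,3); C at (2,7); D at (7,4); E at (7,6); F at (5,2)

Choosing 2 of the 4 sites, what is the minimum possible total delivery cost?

Open {#1, #2}.
  A→#2 5, B→#1 5, C→#1 7, D→#1 1, E→#1 1, F→#1 5  ⇒ total 24.
Compare {#1, #3}: total 25.
Compare {#1, #4}: total 25.
No size-2 selection does better; minimum is 24.

24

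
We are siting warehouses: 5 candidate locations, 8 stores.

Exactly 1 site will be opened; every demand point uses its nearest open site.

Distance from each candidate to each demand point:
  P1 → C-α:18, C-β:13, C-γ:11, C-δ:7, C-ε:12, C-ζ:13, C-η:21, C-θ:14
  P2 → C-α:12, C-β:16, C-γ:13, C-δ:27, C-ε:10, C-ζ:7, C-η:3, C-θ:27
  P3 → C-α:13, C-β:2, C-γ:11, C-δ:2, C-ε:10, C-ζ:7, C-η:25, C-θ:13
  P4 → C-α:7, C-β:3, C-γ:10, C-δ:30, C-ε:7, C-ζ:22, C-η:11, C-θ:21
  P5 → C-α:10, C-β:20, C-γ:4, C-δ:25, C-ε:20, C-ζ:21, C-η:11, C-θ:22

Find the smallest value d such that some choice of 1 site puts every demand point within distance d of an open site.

Open {P1}.
  Farthest demand point is C-η at distance 21 (to P1); all others are ≤ 21.
With {P3} the worst case is 25.
With {P5} the worst case is 25.
No size-1 selection achieves below 21.

21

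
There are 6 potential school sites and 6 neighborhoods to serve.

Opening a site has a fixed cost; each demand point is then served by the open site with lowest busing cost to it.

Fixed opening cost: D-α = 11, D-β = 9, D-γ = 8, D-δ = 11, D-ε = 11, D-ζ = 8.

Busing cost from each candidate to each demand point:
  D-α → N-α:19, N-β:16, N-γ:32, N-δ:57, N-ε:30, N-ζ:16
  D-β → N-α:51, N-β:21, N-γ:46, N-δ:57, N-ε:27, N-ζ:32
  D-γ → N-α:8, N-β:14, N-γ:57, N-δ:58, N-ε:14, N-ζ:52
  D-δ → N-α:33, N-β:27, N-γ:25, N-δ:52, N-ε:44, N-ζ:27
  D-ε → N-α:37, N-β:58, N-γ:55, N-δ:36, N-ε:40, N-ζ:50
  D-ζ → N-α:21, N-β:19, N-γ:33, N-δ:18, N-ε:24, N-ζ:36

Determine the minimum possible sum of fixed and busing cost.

Open {D-α, D-γ, D-ζ}: assign each demand point to its cheapest open site.
  N-α→D-γ 8, N-β→D-γ 14, N-γ→D-α 32, N-δ→D-ζ 18, N-ε→D-γ 14, N-ζ→D-α 16
  busing cost 102, fixed 27 → total 129.
Compare {D-γ, D-δ, D-ζ}: busing cost 106 + fixed 27 = 133.
Compare {D-α, D-γ, D-δ, D-ζ}: busing cost 95 + fixed 38 = 133.
Compare {D-α, D-β, D-γ, D-ζ}: busing cost 102 + fixed 36 = 138.
All other subsets cost ≥ 133. Minimum total cost: 129.

129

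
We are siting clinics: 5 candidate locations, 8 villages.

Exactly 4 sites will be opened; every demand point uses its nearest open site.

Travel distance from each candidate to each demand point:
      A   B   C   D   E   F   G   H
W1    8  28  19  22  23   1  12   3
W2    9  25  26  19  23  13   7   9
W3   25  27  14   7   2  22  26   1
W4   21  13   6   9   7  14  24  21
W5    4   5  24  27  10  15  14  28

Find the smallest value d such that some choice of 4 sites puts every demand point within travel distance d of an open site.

Open {W1, W2, W4, W5}.
  Farthest demand point is D at travel distance 9 (to W4); all others are ≤ 9.
With {W1, W3, W4, W5} the worst case is 12.
With {W1, W2, W3, W4} the worst case is 13.
No size-4 selection achieves below 9.

9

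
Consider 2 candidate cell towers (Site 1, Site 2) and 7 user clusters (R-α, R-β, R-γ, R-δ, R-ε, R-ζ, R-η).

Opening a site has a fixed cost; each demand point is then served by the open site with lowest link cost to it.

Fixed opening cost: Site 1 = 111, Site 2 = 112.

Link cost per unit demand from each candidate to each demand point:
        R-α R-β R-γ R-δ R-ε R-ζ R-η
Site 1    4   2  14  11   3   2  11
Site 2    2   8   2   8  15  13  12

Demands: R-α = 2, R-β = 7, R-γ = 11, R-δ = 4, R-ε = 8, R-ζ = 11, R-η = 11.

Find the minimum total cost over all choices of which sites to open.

462

Open {Site 1, Site 2}: assign each demand point to its cheapest open site.
  R-α→Site 2 2×2=4, R-β→Site 1 7×2=14, R-γ→Site 2 11×2=22, R-δ→Site 2 4×8=32, R-ε→Site 1 8×3=24, R-ζ→Site 1 11×2=22, R-η→Site 1 11×11=121
  link cost 239, fixed 223 → total 462.
Compare {Site 1}: link cost 387 + fixed 111 = 498.
Compare {Site 2}: link cost 509 + fixed 112 = 621.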